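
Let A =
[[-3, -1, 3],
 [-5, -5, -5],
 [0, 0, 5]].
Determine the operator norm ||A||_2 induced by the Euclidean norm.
||A||_2 ≈ 9.2399 (= sqrt(largest eigenvalue of A^T A))

||A||_2 = sigma_max(A) = sqrt(lambda_max(A^T A)). Form the symmetric matrix M = A^T A =
[[34, 28, 16],
 [28, 26, 22],
 [16, 22, 59]].
Its characteristic polynomial (trace, sum of principal 2x2 minors, determinant of M give the coefficients) is
  p(λ) = det(λ I - M) = λ^3 - 119λ^2 + 2900λ - 2500.
No integer candidate from the rational root theorem (±divisors of 2500) is a root, so the roots are irrational. The cubic discriminant is Δ = 20047170000 > 0, so there are three distinct real roots. p(0) = -2500 and p(1) = 282 have opposite signs, so a root lies in (0, 1); Newton's method refines it to λ ≈ 0.8947. p(32) = 1212 and p(33) = -454 have opposite signs, so a root lies in (32, 33); Newton's method refines it to λ ≈ 32.73. p(85) = -1650 and p(86) = 2832 have opposite signs, so a root lies in (85, 86); Newton's method refines it to λ ≈ 85.3753. Check (Vieta): the three roots sum to 119, matching tr M = 119.
So the eigenvalues of A^T A are ≈ 0.8947, 32.73, 85.3753 (all ≥ 0, as they must be for A^T A). The largest is λ_max ≈ 85.3753, hence ||A||_2 = sqrt(λ_max) ≈ 9.2399.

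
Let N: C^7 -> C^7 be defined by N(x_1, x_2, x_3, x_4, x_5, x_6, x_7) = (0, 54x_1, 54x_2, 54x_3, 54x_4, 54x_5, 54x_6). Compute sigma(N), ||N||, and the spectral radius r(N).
sigma(N) = {0}; ||N|| = 54; r(N) = 0. (N is nilpotent with N^7 = 0.)

On C^7, N is a strictly lower-triangular matrix with 54 on the subdiagonal and zeros elsewhere, so its characteristic polynomial is lambda^7 and every eigenvalue is 0: sigma(N) = {0}. For the operator norm, N e_i = 54e_{i+1} for i = 1, ..., 6 and N e_7 = 0, so the singular values of N are 54 (with multiplicity 6) and 0; hence ||N|| = 54. The spectral radius r(N) = max|lambda| = 0. Note ||N|| > r(N) — characteristic of non-normal nilpotent operators. Indeed N^7 = 0.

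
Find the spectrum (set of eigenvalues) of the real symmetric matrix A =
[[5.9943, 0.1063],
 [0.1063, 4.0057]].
sigma(A) ≈ {4, 6}

A is real symmetric, so its spectrum consists of real eigenvalues. Expanding the characteristic polynomial of the displayed matrix gives
  det(λ I - A) = p(λ) = λ^2 + (-10)λ + (24).
Solving p(λ) = 0 yields eigenvalues ≈ 4, 6. (A is shown rounded to 4 decimals, so these recover the underlying integer eigenvalues to within that precision.)
Verification: the trace of A = 10 equals the sum of eigenvalues 10, and det(A) ≈ 24.0001 matches the eigenvalue product 24.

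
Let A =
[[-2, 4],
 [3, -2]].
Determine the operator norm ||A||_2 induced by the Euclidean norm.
||A||_2 = sqrt((33 + sqrt(833))/2) ≈ 5.5616 (= sqrt(largest eigenvalue of A^T A))

||A||_2 = sigma_max(A) = sqrt(lambda_max(A^T A)). Form the symmetric matrix M = A^T A =
[[13, -14],
 [-14, 20]].
Its characteristic polynomial (trace, determinant of M give the coefficients) is
  p(λ) = det(λ I - M) = λ^2 - 33λ + 64.
For λ^2 - 33λ + 64 the discriminant is 833. It is nonnegative but not a perfect square, so the roots are real and irrational: λ = (33 ± sqrt(833))/2 ≈ 30.9309, 2.0691.
So the eigenvalues of A^T A are ≈ 2.0691, 30.9309 (all ≥ 0, as they must be for A^T A). The largest is λ_max = (33 + sqrt(833))/2 ≈ 30.9309, hence ||A||_2 = sqrt(λ_max) = sqrt((33 + sqrt(833))/2) ≈ 5.5616.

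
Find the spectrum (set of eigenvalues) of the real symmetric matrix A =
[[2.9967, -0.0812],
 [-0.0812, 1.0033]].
sigma(A) ≈ {1, 3}

A is real symmetric, so its spectrum consists of real eigenvalues. Expanding the characteristic polynomial of the displayed matrix gives
  det(λ I - A) = p(λ) = λ^2 + (-4)λ + (3).
Solving p(λ) = 0 yields eigenvalues ≈ 1, 3. (A is shown rounded to 4 decimals, so these recover the underlying integer eigenvalues to within that precision.)
Verification: the trace of A = 4 equals the sum of eigenvalues 4, and det(A) ≈ 3.0000 matches the eigenvalue product 3.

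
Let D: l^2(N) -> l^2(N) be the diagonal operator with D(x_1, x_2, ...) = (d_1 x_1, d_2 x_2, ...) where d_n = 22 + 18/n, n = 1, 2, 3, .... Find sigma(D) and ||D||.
sigma(D) = {22 + 18/n : n ≥ 1} ∪ {22}; ||D|| = 40

A bounded diagonal operator on l^2 with diagonal entries d_n has spectrum equal to the closure of {d_n : n ≥ 1}: every d_n is an eigenvalue (with eigenvector e_n), so {d_n} ⊂ sigma(D); the spectrum is closed, so its closure is too; and for lambda not in the closure, (D - lambda I) has bounded inverse (the diagonal entries 1/(d_n - lambda) are bounded). For our sequence d_n = 22 + 18/n, n = 1, 2, 3, ...:
  - {d_n} = {22 + 18/n : n ≥ 1}; the only limit point is 22
  - closure = {22 + 18/n : n ≥ 1} ∪ {22}
For the norm: a diagonal operator has ||D|| = sup_n |d_n|. Here d_n = 22 + 18/n is positive and decreasing, so sup_n |d_n| = d_1 = 22 + 18 = 40. So ||D|| = 40.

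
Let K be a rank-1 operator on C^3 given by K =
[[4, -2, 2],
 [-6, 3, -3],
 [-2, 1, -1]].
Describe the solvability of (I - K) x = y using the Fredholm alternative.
(I - K) is invertible (det(I - K) = -5 ≠ 0), so for every y in C^3 the equation (I - K) x = y has a unique solution.

K has rank 1, so it is an outer product K = u v^T: every row of K is a multiple of one row vector. Reading off the entries, u = (2, -3, -1) and v = (2, -1, 1) (row i of K equals u_i·v^T). A rank-one matrix u v^T satisfies K u = u (v·u) and kills the (2)-dimensional subspace v^⊥, so its characteristic polynomial is lambda^2 (lambda - v·u) with v·u = tr K = 6. Hence the eigenvalues of I - K are 1 (multiplicity 2) and 1 - (6) = -5, so det(I - K) = -5. (Direct check: I - K =
[[-3, 2, -2],
 [6, -2, 3],
 [2, -1, 2]]
has determinant -5.) The finite-dimensional Fredholm alternative says: either (I - K) is invertible, or ker(I - K) ≠ {0} and then range(I - K) = ker((I - K)^*)^⊥, with dim ker(I - K) = dim ker((I - K)^*). Since det(I - K) ≠ 0, 1 is not an eigenvalue of K and ker(I - K) = {0}, so we are in the first case: for every y there is a unique x = (I - K)^(-1) y. Explicitly, by the Sherman–Morrison formula, (I - u v^T)^(-1) = I + u v^T/(1 - v·u), i.e. (I - K)^(-1) = I + K/(-5).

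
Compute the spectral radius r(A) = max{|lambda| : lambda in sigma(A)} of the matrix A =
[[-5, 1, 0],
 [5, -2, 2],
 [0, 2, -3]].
r(A) ≈ 6.4933

The eigenvalues of A are the roots of its characteristic polynomial. With M = A (coefficients from the trace, the sum of principal 2x2 minors, and det A):
  p(λ) = det(λ I - M) = λ^3 + 10λ^2 + 22λ - 5.
No integer candidate from the rational root theorem (±divisors of 5) is a root, so the roots are irrational. The cubic discriminant is Δ = 5333 > 0, so there are three distinct real roots. p(-7) = -12 and p(-6) = 7 have opposite signs, so a root lies in (-7, -6); Newton's method refines it to λ ≈ -6.4933. p(-4) = 3 and p(-3) = -8 have opposite signs, so a root lies in (-4, -3); Newton's method refines it to λ ≈ -3.714. p(0) = -5 and p(1) = 28 have opposite signs, so a root lies in (0, 1); Newton's method refines it to λ ≈ 0.2073. Check (Vieta): the three roots sum to -10, matching tr M = -10.
Thus the eigenvalues (to 4 decimals) are -6.4933 (modulus 6.4933); -3.714 (modulus 3.714); 0.2073 (modulus 0.2073). The spectral radius is the largest modulus: r(A) ≈ 6.4933. (Cross-check: r(A) ≤ ||A||_2 ≈ 7.6459; equality holds whenever A is normal, though it can also hold for some non-normal A.)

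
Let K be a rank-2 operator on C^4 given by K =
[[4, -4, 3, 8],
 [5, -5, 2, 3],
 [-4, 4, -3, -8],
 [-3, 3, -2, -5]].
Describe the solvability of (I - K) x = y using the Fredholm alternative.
(I - K) is invertible (det(I - K) = 36 ≠ 0), so for every y in C^4 the equation (I - K) x = y has a unique solution.

K has rank 2 and factors as K = U V^T = u1 v1^T + u2 v2^T with u1 = (3, 2, -3, -2), v1 = (1, -1, 1, 3), u2 = (1, 3, -1, -1), v2 = (1, -1, 0, -1) (multiplying out reproduces the displayed K). The nonzero eigenvalues of U V^T coincide with those of the 2 x 2 matrix G = V^T U = [[v1·u1, v1·u2], [v2·u1, v2·u2]] = [[-8, -6], [3, -1]], and by the Sylvester determinant identity det(I_4 - U V^T) = det(I_2 - V^T U) = det([[9, 6], [-3, 2]]) = (9)(2) - (6)(-3) = 36. (Direct check: I - K =
[[-3, 4, -3, -8],
 [-5, 6, -2, -3],
 [4, -4, 4, 8],
 [3, -3, 2, 6]]
has determinant 36.) The finite-dimensional Fredholm alternative says: either (I - K) is invertible, or ker(I - K) ≠ {0} and then range(I - K) = ker((I - K)^*)^⊥, with dim ker(I - K) = dim ker((I - K)^*). Since det(I - K) ≠ 0, 1 is not an eigenvalue of K and ker(I - K) = {0}, so we are in the first case: for every y there is a unique x = (I - K)^(-1) y. (Explicitly, by the Woodbury identity, (I - U V^T)^(-1) = I + U (I_2 - G)^(-1) V^T.)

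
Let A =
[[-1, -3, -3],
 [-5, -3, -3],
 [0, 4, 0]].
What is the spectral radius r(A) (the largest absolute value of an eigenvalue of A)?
r(A) ≈ 4.2317

The eigenvalues of A are the roots of its characteristic polynomial. With M = A (coefficients from the trace, the sum of principal 2x2 minors, and det A):
  p(λ) = det(λ I - M) = λ^3 + 4λ^2 - 48.
No integer candidate from the rational root theorem (±divisors of 48) is a root, so the roots are irrational. The cubic discriminant is Δ = -49920 < 0, so there is one real root and a complex-conjugate pair. p(2) = -24 and p(3) = 15 have opposite signs, so a root lies in (2, 3); Newton's method refines it to λ ≈ 2.6805. Dividing out (λ - (2.6805)) leaves approximately λ^2 + 6.6805λ + 17.9071. For λ^2 + 6.6805λ + 17.9071 the discriminant is -26.9993. It is negative, so the remaining roots are the complex-conjugate pair λ ≈ -3.3403 ± 2.598i. Their product equals the constant term, so |λ|^2 ≈ 17.9071 and |λ| ≈ 4.2317.
Thus the eigenvalues (to 4 decimals) are 2.6805 (modulus 2.6805); -3.3403 ± 2.598i (modulus 4.2317). The spectral radius is the largest modulus: r(A) ≈ 4.2317. (Cross-check: r(A) ≤ ||A||_2 ≈ 7.9237; equality holds whenever A is normal, though it can also hold for some non-normal A.)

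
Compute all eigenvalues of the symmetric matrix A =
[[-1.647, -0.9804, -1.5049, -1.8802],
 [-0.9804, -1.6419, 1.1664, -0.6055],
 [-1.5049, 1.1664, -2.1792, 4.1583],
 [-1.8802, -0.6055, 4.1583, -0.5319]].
sigma(A) ≈ {-6, -3, -1, 4}

A is real symmetric, so its spectrum consists of real eigenvalues. Expanding the characteristic polynomial of the displayed matrix gives
  det(λ I - A) = p(λ) = λ^4 + (6)λ^3 + (-13)λ^2 + (-89.9984)λ + (-71.9979).
Solving p(λ) = 0 yields eigenvalues ≈ -6, -3, -1, 4. (A is shown rounded to 4 decimals, so these recover the underlying integer eigenvalues to within that precision.)
Verification: the trace of A = -6 equals the sum of eigenvalues -6, and det(A) ≈ -71.9979 matches the eigenvalue product -72.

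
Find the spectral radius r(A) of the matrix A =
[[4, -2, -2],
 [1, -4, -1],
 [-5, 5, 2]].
r(A) = (5 + sqrt(41))/2 ≈ 5.7016

The eigenvalues of A are the roots of its characteristic polynomial. With M = A (coefficients from the trace, the sum of principal 2x2 minors, and det A):
  p(λ) = det(λ I - M) = λ^3 - 2λ^2 - 19λ - 12.
By the rational root theorem any rational root is an integer divisor of 12. Testing λ = -3: p(-3) = -27 - 18 + 57 - 12 = 0, so λ = -3 is a root. Dividing out (λ + 3) leaves p(λ) = (λ + 3)(λ^2 - 5λ - 4). For λ^2 - 5λ - 4 the discriminant is 41. It is nonnegative but not a perfect square, so the roots are real and irrational: λ = (5 ± sqrt(41))/2 ≈ 5.7016, -0.7016.
Thus the eigenvalues (to 4 decimals) are 5.7016 (modulus 5.7016); -0.7016 (modulus 0.7016); -3 (modulus 3). The spectral radius is the largest modulus: r(A) = (5 + sqrt(41))/2 ≈ 5.7016. (Cross-check: r(A) ≤ ||A||_2 ≈ 9.4376; equality holds whenever A is normal, though it can also hold for some non-normal A.)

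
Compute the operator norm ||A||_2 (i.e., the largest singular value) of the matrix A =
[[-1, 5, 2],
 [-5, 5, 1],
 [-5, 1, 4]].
||A||_2 ≈ 9.9768 (= sqrt(largest eigenvalue of A^T A))

||A||_2 = sigma_max(A) = sqrt(lambda_max(A^T A)). Form the symmetric matrix M = A^T A =
[[51, -35, -27],
 [-35, 51, 19],
 [-27, 19, 21]].
Its characteristic polynomial (trace, sum of principal 2x2 minors, determinant of M give the coefficients) is
  p(λ) = det(λ I - M) = λ^3 - 123λ^2 + 2428λ - 9216.
No integer candidate from the rational root theorem (±divisors of 9216) is a root, so the roots are irrational. The cubic discriminant is Δ = 10583430800 > 0, so there are three distinct real roots. p(5) = -26 and p(6) = 1140 have opposite signs, so a root lies in (5, 6); Newton's method refines it to λ ≈ 5.0205. p(18) = 468 and p(19) = -628 have opposite signs, so a root lies in (18, 19); Newton's method refines it to λ ≈ 18.4422. p(99) = -4068 and p(100) = 3584 have opposite signs, so a root lies in (99, 100); Newton's method refines it to λ ≈ 99.5373. Check (Vieta): the three roots sum to 123, matching tr M = 123.
So the eigenvalues of A^T A are ≈ 5.0205, 18.4422, 99.5373 (all ≥ 0, as they must be for A^T A). The largest is λ_max ≈ 99.5373, hence ||A||_2 = sqrt(λ_max) ≈ 9.9768.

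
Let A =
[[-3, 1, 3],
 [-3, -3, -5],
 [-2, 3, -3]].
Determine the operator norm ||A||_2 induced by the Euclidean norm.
||A||_2 ≈ 7.1133 (= sqrt(largest eigenvalue of A^T A))

||A||_2 = sigma_max(A) = sqrt(lambda_max(A^T A)). Form the symmetric matrix M = A^T A =
[[22, 0, 12],
 [0, 19, 9],
 [12, 9, 43]].
Its characteristic polynomial (trace, sum of principal 2x2 minors, determinant of M give the coefficients) is
  p(λ) = det(λ I - M) = λ^3 - 84λ^2 + 1956λ - 13456.
No integer candidate from the rational root theorem (±divisors of 13456) is a root, so the roots are irrational. The cubic discriminant is Δ = 66998016 > 0, so there are three distinct real roots. p(13) = -27 and p(14) = 208 have opposite signs, so a root lies in (13, 14); Newton's method refines it to λ ≈ 13.0983. p(20) = 64 and p(21) = -163 have opposite signs, so a root lies in (20, 21); Newton's method refines it to λ ≈ 20.3031. p(50) = -656 and p(51) = 467 have opposite signs, so a root lies in (50, 51); Newton's method refines it to λ ≈ 50.5986. Check (Vieta): the three roots sum to 84, matching tr M = 84.
So the eigenvalues of A^T A are ≈ 13.0983, 20.3031, 50.5986 (all ≥ 0, as they must be for A^T A). The largest is λ_max ≈ 50.5986, hence ||A||_2 = sqrt(λ_max) ≈ 7.1133.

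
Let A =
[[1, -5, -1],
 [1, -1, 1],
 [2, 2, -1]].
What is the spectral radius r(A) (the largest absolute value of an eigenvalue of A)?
r(A) ≈ 2.809

The eigenvalues of A are the roots of its characteristic polynomial. With M = A (coefficients from the trace, the sum of principal 2x2 minors, and det A):
  p(λ) = det(λ I - M) = λ^3 + λ^2 + 4λ + 20.
No integer candidate from the rational root theorem (±divisors of 20) is a root, so the roots are irrational. The cubic discriminant is Δ = -9680 < 0, so there is one real root and a complex-conjugate pair. p(-3) = -10 and p(-2) = 8 have opposite signs, so a root lies in (-3, -2); Newton's method refines it to λ ≈ -2.5348. Dividing out (λ - (-2.5348)) leaves approximately λ^2 - 1.5348λ + 7.8903. For λ^2 - 1.5348λ + 7.8903 the discriminant is -29.2056. It is negative, so the remaining roots are the complex-conjugate pair λ ≈ 0.7674 ± 2.7021i. Their product equals the constant term, so |λ|^2 ≈ 7.8903 and |λ| ≈ 2.809.
Thus the eigenvalues (to 4 decimals) are -2.5348 (modulus 2.5348); 0.7674 ± 2.7021i (modulus 2.809). The spectral radius is the largest modulus: r(A) ≈ 2.809. (Cross-check: r(A) ≤ ||A||_2 ≈ 5.5079; equality holds whenever A is normal, though it can also hold for some non-normal A.)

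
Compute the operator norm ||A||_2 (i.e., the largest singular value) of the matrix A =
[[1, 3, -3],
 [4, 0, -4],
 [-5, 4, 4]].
||A||_2 ≈ 9.2384 (= sqrt(largest eigenvalue of A^T A))

||A||_2 = sigma_max(A) = sqrt(lambda_max(A^T A)). Form the symmetric matrix M = A^T A =
[[42, -17, -39],
 [-17, 25, 7],
 [-39, 7, 41]].
Its characteristic polynomial (trace, sum of principal 2x2 minors, determinant of M give the coefficients) is
  p(λ) = det(λ I - M) = λ^3 - 108λ^2 + 1938λ - 400.
No integer candidate from the rational root theorem (±divisors of 400) is a root, so the roots are irrational. The cubic discriminant is Δ = 14179991328 > 0, so there are three distinct real roots. p(0) = -400 and p(1) = 1431 have opposite signs, so a root lies in (0, 1); Newton's method refines it to λ ≈ 0.2088. p(22) = 612 and p(23) = -791 have opposite signs, so a root lies in (22, 23); Newton's method refines it to λ ≈ 22.4433. p(85) = -1845 and p(86) = 3556 have opposite signs, so a root lies in (85, 86); Newton's method refines it to λ ≈ 85.3478. Check (Vieta): the three roots sum to 108, matching tr M = 108.
So the eigenvalues of A^T A are ≈ 0.2088, 22.4433, 85.3478 (all ≥ 0, as they must be for A^T A). The largest is λ_max ≈ 85.3478, hence ||A||_2 = sqrt(λ_max) ≈ 9.2384.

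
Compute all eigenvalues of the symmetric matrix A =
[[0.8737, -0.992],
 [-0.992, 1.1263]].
sigma(A) ≈ {0, 2}

A is real symmetric, so its spectrum consists of real eigenvalues. Expanding the characteristic polynomial of the displayed matrix gives
  det(λ I - A) = p(λ) = λ^2 + (-2)λ + (0).
Solving p(λ) = 0 yields eigenvalues ≈ 0, 2. (A is shown rounded to 4 decimals, so these recover the underlying integer eigenvalues to within that precision.)
Verification: the trace of A = 2 equals the sum of eigenvalues 2, and det(A) ≈ -0.0000 matches the eigenvalue product 0.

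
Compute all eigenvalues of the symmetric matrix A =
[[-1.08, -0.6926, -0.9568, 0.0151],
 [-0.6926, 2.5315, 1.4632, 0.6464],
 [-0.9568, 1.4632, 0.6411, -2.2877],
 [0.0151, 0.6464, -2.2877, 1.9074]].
sigma(A) ≈ {-2, -1, 3, 4}

A is real symmetric, so its spectrum consists of real eigenvalues. Expanding the characteristic polynomial of the displayed matrix gives
  det(λ I - A) = p(λ) = λ^4 + (-4)λ^3 + (-7)λ^2 + (22)λ + (24).
Solving p(λ) = 0 yields eigenvalues ≈ -2, -1, 3, 4. (A is shown rounded to 4 decimals, so these recover the underlying integer eigenvalues to within that precision.)
Verification: the trace of A = 4 equals the sum of eigenvalues 4, and det(A) ≈ 23.9998 matches the eigenvalue product 24.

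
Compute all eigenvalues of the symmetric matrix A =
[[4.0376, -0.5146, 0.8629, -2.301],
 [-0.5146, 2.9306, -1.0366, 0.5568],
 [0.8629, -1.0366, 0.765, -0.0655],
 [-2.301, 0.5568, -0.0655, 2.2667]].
sigma(A) ≈ {0, 1, 3, 6}

A is real symmetric, so its spectrum consists of real eigenvalues. Expanding the characteristic polynomial of the displayed matrix gives
  det(λ I - A) = p(λ) = λ^4 + (-10)λ^3 + (27)λ^2 + (-17.9983)λ + (0).
Solving p(λ) = 0 yields eigenvalues ≈ 0, 1, 3, 6. (A is shown rounded to 4 decimals, so these recover the underlying integer eigenvalues to within that precision.)
Verification: the trace of A = 10 equals the sum of eigenvalues 10, and det(A) ≈ -0.0009 matches the eigenvalue product 0.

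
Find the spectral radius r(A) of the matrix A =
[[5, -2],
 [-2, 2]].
r(A) = 6

The eigenvalues of A are the roots of its characteristic polynomial. With M = A (coefficients from the trace and determinant):
  p(λ) = det(λ I - M) = λ^2 - 7λ + 6.
For λ^2 - 7λ + 6 the discriminant is 25. It is a perfect square (5^2), so the roots are rational: λ = (7 ± 5)/2 = 6, 1.
Thus the eigenvalues (to 4 decimals) are 6 (modulus 6); 1 (modulus 1). The spectral radius is the largest modulus: r(A) = 6. (Cross-check: r(A) ≤ ||A||_2 ≈ 6; equality holds whenever A is normal, though it can also hold for some non-normal A.)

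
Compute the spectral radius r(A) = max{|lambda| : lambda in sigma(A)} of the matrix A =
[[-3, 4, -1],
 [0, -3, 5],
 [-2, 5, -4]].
r(A) ≈ 9.2968

The eigenvalues of A are the roots of its characteristic polynomial. With M = A (coefficients from the trace, the sum of principal 2x2 minors, and det A):
  p(λ) = det(λ I - M) = λ^3 + 10λ^2 + 6λ - 5.
No integer candidate from the rational root theorem (±divisors of 5) is a root, so the roots are irrational. The cubic discriminant is Δ = 16661 > 0, so there are three distinct real roots. p(-10) = -65 and p(-9) = 22 have opposite signs, so a root lies in (-10, -9); Newton's method refines it to λ ≈ -9.2968. p(-2) = 15 and p(-1) = -2 have opposite signs, so a root lies in (-2, -1); Newton's method refines it to λ ≈ -1.1649. p(0) = -5 and p(1) = 12 have opposite signs, so a root lies in (0, 1); Newton's method refines it to λ ≈ 0.4617. Check (Vieta): the three roots sum to -10, matching tr M = -10.
Thus the eigenvalues (to 4 decimals) are -9.2968 (modulus 9.2968); -1.1649 (modulus 1.1649); 0.4617 (modulus 0.4617). The spectral radius is the largest modulus: r(A) ≈ 9.2968. (Cross-check: r(A) ≤ ||A||_2 ≈ 9.6089; equality holds whenever A is normal, though it can also hold for some non-normal A.)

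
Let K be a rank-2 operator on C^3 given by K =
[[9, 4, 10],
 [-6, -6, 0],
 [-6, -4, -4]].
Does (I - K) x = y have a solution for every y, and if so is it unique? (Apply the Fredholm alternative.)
(I - K) is invertible (det(I - K) = 20 ≠ 0), so for every y in C^3 the equation (I - K) x = y has a unique solution.

K has rank 2 and factors as K = U V^T = u1 v1^T + u2 v2^T with u1 = (-2, -2, 0), v1 = (0, 1, -2), u2 = (3, -2, -2), v2 = (3, 2, 2) (multiplying out reproduces the displayed K). The nonzero eigenvalues of U V^T coincide with those of the 2 x 2 matrix G = V^T U = [[v1·u1, v1·u2], [v2·u1, v2·u2]] = [[-2, 2], [-10, 1]], and by the Sylvester determinant identity det(I_3 - U V^T) = det(I_2 - V^T U) = det([[3, -2], [10, 0]]) = (3)(0) - (-2)(10) = 20. (Direct check: I - K =
[[-8, -4, -10],
 [6, 7, 0],
 [6, 4, 5]]
has determinant 20.) The finite-dimensional Fredholm alternative says: either (I - K) is invertible, or ker(I - K) ≠ {0} and then range(I - K) = ker((I - K)^*)^⊥, with dim ker(I - K) = dim ker((I - K)^*). Since det(I - K) ≠ 0, 1 is not an eigenvalue of K and ker(I - K) = {0}, so we are in the first case: for every y there is a unique x = (I - K)^(-1) y. (Explicitly, by the Woodbury identity, (I - U V^T)^(-1) = I + U (I_2 - G)^(-1) V^T.)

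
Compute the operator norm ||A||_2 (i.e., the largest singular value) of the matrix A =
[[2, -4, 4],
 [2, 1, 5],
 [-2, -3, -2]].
||A||_2 ≈ 7.5269 (= sqrt(largest eigenvalue of A^T A))

||A||_2 = sigma_max(A) = sqrt(lambda_max(A^T A)). Form the symmetric matrix M = A^T A =
[[12, 0, 22],
 [0, 26, -5],
 [22, -5, 45]].
Its characteristic polynomial (trace, sum of principal 2x2 minors, determinant of M give the coefficients) is
  p(λ) = det(λ I - M) = λ^3 - 83λ^2 + 1513λ - 1156.
No integer candidate from the rational root theorem (±divisors of 1156) is a root, so the roots are irrational. The cubic discriminant is Δ = 1849058125 > 0, so there are three distinct real roots. p(0) = -1156 and p(1) = 275 have opposite signs, so a root lies in (0, 1); Newton's method refines it to λ ≈ 0.7987. p(25) = 419 and p(26) = -350 have opposite signs, so a root lies in (25, 26); Newton's method refines it to λ ≈ 25.5469. p(56) = -1100 and p(57) = 611 have opposite signs, so a root lies in (56, 57); Newton's method refines it to λ ≈ 56.6544. Check (Vieta): the three roots sum to 83, matching tr M = 83.
So the eigenvalues of A^T A are ≈ 0.7987, 25.5469, 56.6544 (all ≥ 0, as they must be for A^T A). The largest is λ_max ≈ 56.6544, hence ||A||_2 = sqrt(λ_max) ≈ 7.5269.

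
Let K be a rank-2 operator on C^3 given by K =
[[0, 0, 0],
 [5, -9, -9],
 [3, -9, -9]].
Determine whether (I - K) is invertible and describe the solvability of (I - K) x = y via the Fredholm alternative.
(I - K) is invertible (det(I - K) = 19 ≠ 0), so for every y in C^3 the equation (I - K) x = y has a unique solution.

K has rank 2 and factors as K = U V^T = u1 v1^T + u2 v2^T with u1 = (0, -3, -3), v1 = (-1, 3, 3), u2 = (0, -2, 0), v2 = (-1, 0, 0) (multiplying out reproduces the displayed K). The nonzero eigenvalues of U V^T coincide with those of the 2 x 2 matrix G = V^T U = [[v1·u1, v1·u2], [v2·u1, v2·u2]] = [[-18, -6], [0, 0]], and by the Sylvester determinant identity det(I_3 - U V^T) = det(I_2 - V^T U) = det([[19, 6], [0, 1]]) = (19)(1) - (6)(0) = 19. (Direct check: I - K =
[[1, 0, 0],
 [-5, 10, 9],
 [-3, 9, 10]]
has determinant 19.) The finite-dimensional Fredholm alternative says: either (I - K) is invertible, or ker(I - K) ≠ {0} and then range(I - K) = ker((I - K)^*)^⊥, with dim ker(I - K) = dim ker((I - K)^*). Since det(I - K) ≠ 0, 1 is not an eigenvalue of K and ker(I - K) = {0}, so we are in the first case: for every y there is a unique x = (I - K)^(-1) y. (Explicitly, by the Woodbury identity, (I - U V^T)^(-1) = I + U (I_2 - G)^(-1) V^T.)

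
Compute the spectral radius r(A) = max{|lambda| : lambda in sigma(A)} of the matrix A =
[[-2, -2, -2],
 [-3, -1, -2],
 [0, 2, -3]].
r(A) = 4

The eigenvalues of A are the roots of its characteristic polynomial. With M = A (coefficients from the trace, the sum of principal 2x2 minors, and det A):
  p(λ) = det(λ I - M) = λ^3 + 6λ^2 + 9λ - 16.
By the rational root theorem any rational root is an integer divisor of 16. Testing λ = 1: p(1) = 1 + 6 + 9 - 16 = 0, so λ = 1 is a root. Dividing out (λ - 1) leaves p(λ) = (λ - 1)(λ^2 + 7λ + 16). For λ^2 + 7λ + 16 the discriminant is -15. It is negative, so the roots are the complex-conjugate pair λ = -7/2 ± (sqrt(15)/2) i ≈ -3.5 ± 1.9365i. For a conjugate pair the product of the roots equals the constant term, so |λ|^2 = 16 and |λ| = sqrt(16) = 4.
Thus the eigenvalues (to 4 decimals) are -3.5 ± 1.9365i (modulus 4); 1 (modulus 1). The spectral radius is the largest modulus: r(A) = 4. (Cross-check: r(A) ≤ ||A||_2 ≈ 5.1404; equality holds whenever A is normal, though it can also hold for some non-normal A.)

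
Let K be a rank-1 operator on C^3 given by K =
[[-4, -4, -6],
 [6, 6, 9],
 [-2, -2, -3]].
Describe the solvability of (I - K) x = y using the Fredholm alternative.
(I - K) is invertible (det(I - K) = 2 ≠ 0), so for every y in C^3 the equation (I - K) x = y has a unique solution.

K has rank 1, so it is an outer product K = u v^T: every row of K is a multiple of one row vector. Reading off the entries, u = (-2, 3, -1) and v = (2, 2, 3) (row i of K equals u_i·v^T). A rank-one matrix u v^T satisfies K u = u (v·u) and kills the (2)-dimensional subspace v^⊥, so its characteristic polynomial is lambda^2 (lambda - v·u) with v·u = tr K = -1. Hence the eigenvalues of I - K are 1 (multiplicity 2) and 1 - (-1) = 2, so det(I - K) = 2. (Direct check: I - K =
[[5, 4, 6],
 [-6, -5, -9],
 [2, 2, 4]]
has determinant 2.) The finite-dimensional Fredholm alternative says: either (I - K) is invertible, or ker(I - K) ≠ {0} and then range(I - K) = ker((I - K)^*)^⊥, with dim ker(I - K) = dim ker((I - K)^*). Since det(I - K) ≠ 0, 1 is not an eigenvalue of K and ker(I - K) = {0}, so we are in the first case: for every y there is a unique x = (I - K)^(-1) y. Explicitly, by the Sherman–Morrison formula, (I - u v^T)^(-1) = I + u v^T/(1 - v·u), i.e. (I - K)^(-1) = I + K/(2).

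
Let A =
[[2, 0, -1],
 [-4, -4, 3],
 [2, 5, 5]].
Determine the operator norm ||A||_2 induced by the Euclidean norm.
||A||_2 ≈ 7.9047 (= sqrt(largest eigenvalue of A^T A))

||A||_2 = sigma_max(A) = sqrt(lambda_max(A^T A)). Form the symmetric matrix M = A^T A =
[[24, 26, -4],
 [26, 41, 13],
 [-4, 13, 35]].
Its characteristic polynomial (trace, sum of principal 2x2 minors, determinant of M give the coefficients) is
  p(λ) = det(λ I - M) = λ^3 - 100λ^2 + 2398λ - 3364.
No integer candidate from the rational root theorem (±divisors of 3364) is a root, so the roots are irrational. The cubic discriminant is Δ = 3104989040 > 0, so there are three distinct real roots. p(1) = -1065 and p(2) = 1040 have opposite signs, so a root lies in (1, 2); Newton's method refines it to λ ≈ 1.4946. p(36) = 20 and p(37) = -885 have opposite signs, so a root lies in (36, 37); Newton's method refines it to λ ≈ 36.0219. p(62) = -760 and p(63) = 857 have opposite signs, so a root lies in (62, 63); Newton's method refines it to λ ≈ 62.4835. Check (Vieta): the three roots sum to 100, matching tr M = 100.
So the eigenvalues of A^T A are ≈ 1.4946, 36.0219, 62.4835 (all ≥ 0, as they must be for A^T A). The largest is λ_max ≈ 62.4835, hence ||A||_2 = sqrt(λ_max) ≈ 7.9047.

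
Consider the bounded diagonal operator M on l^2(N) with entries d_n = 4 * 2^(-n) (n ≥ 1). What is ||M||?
||M|| = 2 (attained at n = 1)

For M diagonal, ||M|| = sup_n |d_n|. The sequence d_n = 4 * 2^(-n) is positive and strictly decreasing (ratio 2^(-1) < 1), so the supremum is d_1 = 4/2 = 2. Hence ||M|| = 2.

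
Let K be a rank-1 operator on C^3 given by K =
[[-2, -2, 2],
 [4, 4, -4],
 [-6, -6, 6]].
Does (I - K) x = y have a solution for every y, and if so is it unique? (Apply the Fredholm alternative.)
(I - K) is invertible (det(I - K) = -7 ≠ 0), so for every y in C^3 the equation (I - K) x = y has a unique solution.

K has rank 1, so it is an outer product K = u v^T: every row of K is a multiple of one row vector. Reading off the entries, u = (1, -2, 3) and v = (-2, -2, 2) (row i of K equals u_i·v^T). A rank-one matrix u v^T satisfies K u = u (v·u) and kills the (2)-dimensional subspace v^⊥, so its characteristic polynomial is lambda^2 (lambda - v·u) with v·u = tr K = 8. Hence the eigenvalues of I - K are 1 (multiplicity 2) and 1 - (8) = -7, so det(I - K) = -7. (Direct check: I - K =
[[3, 2, -2],
 [-4, -3, 4],
 [6, 6, -5]]
has determinant -7.) The finite-dimensional Fredholm alternative says: either (I - K) is invertible, or ker(I - K) ≠ {0} and then range(I - K) = ker((I - K)^*)^⊥, with dim ker(I - K) = dim ker((I - K)^*). Since det(I - K) ≠ 0, 1 is not an eigenvalue of K and ker(I - K) = {0}, so we are in the first case: for every y there is a unique x = (I - K)^(-1) y. Explicitly, by the Sherman–Morrison formula, (I - u v^T)^(-1) = I + u v^T/(1 - v·u), i.e. (I - K)^(-1) = I + K/(-7).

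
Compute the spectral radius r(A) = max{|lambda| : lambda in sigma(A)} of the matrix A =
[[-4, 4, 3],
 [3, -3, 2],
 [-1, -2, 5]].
r(A) ≈ 7.0219

The eigenvalues of A are the roots of its characteristic polynomial. With M = A (coefficients from the trace, the sum of principal 2x2 minors, and det A):
  p(λ) = det(λ I - M) = λ^3 + 2λ^2 - 28λ + 51.
No integer candidate from the rational root theorem (±divisors of 51) is a root, so the roots are irrational. The cubic discriminant is Δ = -32323 < 0, so there is one real root and a complex-conjugate pair. p(-8) = -109 and p(-7) = 2 have opposite signs, so a root lies in (-8, -7); Newton's method refines it to λ ≈ -7.0219. Dividing out (λ - (-7.0219)) leaves approximately λ^2 - 5.0219λ + 7.263. For λ^2 - 5.0219λ + 7.263 the discriminant is -3.8328. It is negative, so the remaining roots are the complex-conjugate pair λ ≈ 2.5109 ± 0.9789i. Their product equals the constant term, so |λ|^2 ≈ 7.263 and |λ| ≈ 2.695.
Thus the eigenvalues (to 4 decimals) are -7.0219 (modulus 7.0219); 2.5109 ± 0.9789i (modulus 2.695). The spectral radius is the largest modulus: r(A) ≈ 7.0219. (Cross-check: r(A) ≤ ||A||_2 ≈ 7.2338; equality holds whenever A is normal, though it can also hold for some non-normal A.)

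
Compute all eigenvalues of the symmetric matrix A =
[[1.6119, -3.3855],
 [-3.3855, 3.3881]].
sigma(A) ≈ {-1, 6}

A is real symmetric, so its spectrum consists of real eigenvalues. Expanding the characteristic polynomial of the displayed matrix gives
  det(λ I - A) = p(λ) = λ^2 + (-5)λ + (-6).
Solving p(λ) = 0 yields eigenvalues ≈ -1, 6. (A is shown rounded to 4 decimals, so these recover the underlying integer eigenvalues to within that precision.)
Verification: the trace of A = 5 equals the sum of eigenvalues 5, and det(A) ≈ -6.0003 matches the eigenvalue product -6.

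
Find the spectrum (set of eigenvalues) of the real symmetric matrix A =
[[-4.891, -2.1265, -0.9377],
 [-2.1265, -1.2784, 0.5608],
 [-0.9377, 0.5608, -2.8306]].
sigma(A) ≈ {-6, -3, 0}

A is real symmetric, so its spectrum consists of real eigenvalues. Expanding the characteristic polynomial of the displayed matrix gives
  det(λ I - A) = p(λ) = λ^3 + (9)λ^2 + (18)λ + (0).
Solving p(λ) = 0 yields eigenvalues ≈ -6, -3, 0. (A is shown rounded to 4 decimals, so these recover the underlying integer eigenvalues to within that precision.)
Verification: the trace of A = -9 equals the sum of eigenvalues -9, and det(A) ≈ -0.0000 matches the eigenvalue product 0.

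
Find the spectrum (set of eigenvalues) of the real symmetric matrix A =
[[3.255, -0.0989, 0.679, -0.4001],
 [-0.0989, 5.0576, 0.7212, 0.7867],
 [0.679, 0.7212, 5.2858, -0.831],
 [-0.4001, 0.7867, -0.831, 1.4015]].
sigma(A) ≈ {1, 3, 5, 6}

A is real symmetric, so its spectrum consists of real eigenvalues. Expanding the characteristic polynomial of the displayed matrix gives
  det(λ I - A) = p(λ) = λ^4 + (-15)λ^3 + (76.9989)λ^2 + (-152.9964)λ + (89.9964).
Solving p(λ) = 0 yields eigenvalues ≈ 1, 3, 5, 6. (A is shown rounded to 4 decimals, so these recover the underlying integer eigenvalues to within that precision.)
Verification: the trace of A = 15 equals the sum of eigenvalues 15, and det(A) ≈ 89.9964 matches the eigenvalue product 90.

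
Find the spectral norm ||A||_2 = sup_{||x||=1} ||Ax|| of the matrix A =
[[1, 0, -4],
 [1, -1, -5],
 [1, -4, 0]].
||A||_2 ≈ 6.6592 (= sqrt(largest eigenvalue of A^T A))

||A||_2 = sigma_max(A) = sqrt(lambda_max(A^T A)). Form the symmetric matrix M = A^T A =
[[3, -5, -9],
 [-5, 17, 5],
 [-9, 5, 41]].
Its characteristic polynomial (trace, sum of principal 2x2 minors, determinant of M give the coefficients) is
  p(λ) = det(λ I - M) = λ^3 - 61λ^2 + 740λ - 64.
No integer candidate from the rational root theorem (±divisors of 64) is a root, so the roots are irrational. The cubic discriminant is Δ = 410507152 > 0, so there are three distinct real roots. p(0) = -64 and p(1) = 616 have opposite signs, so a root lies in (0, 1); Newton's method refines it to λ ≈ 0.0871. p(16) = 256 and p(17) = -200 have opposite signs, so a root lies in (16, 17); Newton's method refines it to λ ≈ 16.5676. p(44) = -416 and p(45) = 836 have opposite signs, so a root lies in (44, 45); Newton's method refines it to λ ≈ 44.3453. Check (Vieta): the three roots sum to 61, matching tr M = 61.
So the eigenvalues of A^T A are ≈ 0.0871, 16.5676, 44.3453 (all ≥ 0, as they must be for A^T A). The largest is λ_max ≈ 44.3453, hence ||A||_2 = sqrt(λ_max) ≈ 6.6592.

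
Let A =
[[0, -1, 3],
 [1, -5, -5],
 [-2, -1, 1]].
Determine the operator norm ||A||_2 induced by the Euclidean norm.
||A||_2 ≈ 7.3131 (= sqrt(largest eigenvalue of A^T A))

||A||_2 = sigma_max(A) = sqrt(lambda_max(A^T A)). Form the symmetric matrix M = A^T A =
[[5, -3, -7],
 [-3, 27, 21],
 [-7, 21, 35]].
Its characteristic polynomial (trace, sum of principal 2x2 minors, determinant of M give the coefficients) is
  p(λ) = det(λ I - M) = λ^3 - 67λ^2 + 756λ - 1764.
No integer candidate from the rational root theorem (±divisors of 1764) is a root, so the roots are irrational. The cubic discriminant is Δ = 239403024 > 0, so there are three distinct real roots. p(3) = -72 and p(4) = 252 have opposite signs, so a root lies in (3, 4); Newton's method refines it to λ ≈ 3.1947. p(10) = 96 and p(11) = -224 have opposite signs, so a root lies in (10, 11); Newton's method refines it to λ ≈ 10.3244. p(53) = -1022 and p(54) = 1152 have opposite signs, so a root lies in (53, 54); Newton's method refines it to λ ≈ 53.4808. Check (Vieta): the three roots sum to 67, matching tr M = 67.
So the eigenvalues of A^T A are ≈ 3.1947, 10.3244, 53.4808 (all ≥ 0, as they must be for A^T A). The largest is λ_max ≈ 53.4808, hence ||A||_2 = sqrt(λ_max) ≈ 7.3131.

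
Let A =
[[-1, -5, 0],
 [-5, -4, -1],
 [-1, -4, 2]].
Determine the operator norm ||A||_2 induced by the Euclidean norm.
||A||_2 ≈ 8.6429 (= sqrt(largest eigenvalue of A^T A))

||A||_2 = sigma_max(A) = sqrt(lambda_max(A^T A)). Form the symmetric matrix M = A^T A =
[[27, 29, 3],
 [29, 57, -4],
 [3, -4, 5]].
Its characteristic polynomial (trace, sum of principal 2x2 minors, determinant of M give the coefficients) is
  p(λ) = det(λ I - M) = λ^3 - 89λ^2 + 1093λ - 1849.
No integer candidate from the rational root theorem (±divisors of 1849) is a root, so the roots are irrational. The cubic discriminant is Δ = 2171124064 > 0, so there are three distinct real roots. p(2) = -11 and p(3) = 656 have opposite signs, so a root lies in (2, 3); Newton's method refines it to λ ≈ 2.0147. p(12) = 179 and p(13) = -484 have opposite signs, so a root lies in (12, 13); Newton's method refines it to λ ≈ 12.2859. p(74) = -3107 and p(75) = 1376 have opposite signs, so a root lies in (74, 75); Newton's method refines it to λ ≈ 74.6994. Check (Vieta): the three roots sum to 89, matching tr M = 89.
So the eigenvalues of A^T A are ≈ 2.0147, 12.2859, 74.6994 (all ≥ 0, as they must be for A^T A). The largest is λ_max ≈ 74.6994, hence ||A||_2 = sqrt(λ_max) ≈ 8.6429.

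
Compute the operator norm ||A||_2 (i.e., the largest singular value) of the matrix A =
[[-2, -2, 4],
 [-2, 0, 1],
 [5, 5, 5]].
||A||_2 ≈ 8.6811 (= sqrt(largest eigenvalue of A^T A))

||A||_2 = sigma_max(A) = sqrt(lambda_max(A^T A)). Form the symmetric matrix M = A^T A =
[[33, 29, 15],
 [29, 29, 17],
 [15, 17, 42]].
Its characteristic polynomial (trace, sum of principal 2x2 minors, determinant of M give the coefficients) is
  p(λ) = det(λ I - M) = λ^3 - 104λ^2 + 2206λ - 3600.
No integer candidate from the rational root theorem (±divisors of 3600) is a root, so the roots are irrational. The cubic discriminant is Δ = 8012654112 > 0, so there are three distinct real roots. p(1) = -1497 and p(2) = 404 have opposite signs, so a root lies in (1, 2); Newton's method refines it to λ ≈ 1.7785. p(26) = 1028 and p(27) = -171 have opposite signs, so a root lies in (26, 27); Newton's method refines it to λ ≈ 26.8598. p(75) = -1275 and p(76) = 2328 have opposite signs, so a root lies in (75, 76); Newton's method refines it to λ ≈ 75.3617. Check (Vieta): the three roots sum to 104, matching tr M = 104.
So the eigenvalues of A^T A are ≈ 1.7785, 26.8598, 75.3617 (all ≥ 0, as they must be for A^T A). The largest is λ_max ≈ 75.3617, hence ||A||_2 = sqrt(λ_max) ≈ 8.6811.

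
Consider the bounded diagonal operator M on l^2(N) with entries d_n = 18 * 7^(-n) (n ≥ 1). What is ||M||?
||M|| = 18/7 (attained at n = 1)

For M diagonal, ||M|| = sup_n |d_n|. The sequence d_n = 18 * 7^(-n) is positive and strictly decreasing (ratio 7^(-1) < 1), so the supremum is d_1 = 18/7. Hence ||M|| = 18/7.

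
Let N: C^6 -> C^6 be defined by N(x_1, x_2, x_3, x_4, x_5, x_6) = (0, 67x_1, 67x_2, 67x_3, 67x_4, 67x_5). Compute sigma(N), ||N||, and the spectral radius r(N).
sigma(N) = {0}; ||N|| = 67; r(N) = 0. (N is nilpotent with N^6 = 0.)

On C^6, N is a strictly lower-triangular matrix with 67 on the subdiagonal and zeros elsewhere, so its characteristic polynomial is lambda^6 and every eigenvalue is 0: sigma(N) = {0}. For the operator norm, N e_i = 67e_{i+1} for i = 1, ..., 5 and N e_6 = 0, so the singular values of N are 67 (with multiplicity 5) and 0; hence ||N|| = 67. The spectral radius r(N) = max|lambda| = 0. Note ||N|| > r(N) — characteristic of non-normal nilpotent operators. Indeed N^6 = 0.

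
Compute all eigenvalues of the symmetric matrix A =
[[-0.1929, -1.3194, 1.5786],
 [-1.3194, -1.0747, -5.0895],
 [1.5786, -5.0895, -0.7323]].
sigma(A) ≈ {-6, -1, 5}

A is real symmetric, so its spectrum consists of real eigenvalues. Expanding the characteristic polynomial of the displayed matrix gives
  det(λ I - A) = p(λ) = λ^3 + (2)λ^2 + (-29)λ + (-29.9987).
Solving p(λ) = 0 yields eigenvalues ≈ -6, -1, 5. (A is shown rounded to 4 decimals, so these recover the underlying integer eigenvalues to within that precision.)
Verification: the trace of A = -2 equals the sum of eigenvalues -2, and det(A) ≈ 29.9987 matches the eigenvalue product 30.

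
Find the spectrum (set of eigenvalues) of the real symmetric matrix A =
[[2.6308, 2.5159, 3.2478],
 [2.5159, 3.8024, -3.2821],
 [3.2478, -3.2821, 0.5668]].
sigma(A) ≈ {-4, 5, 6}

A is real symmetric, so its spectrum consists of real eigenvalues. Expanding the characteristic polynomial of the displayed matrix gives
  det(λ I - A) = p(λ) = λ^3 + (-7)λ^2 + (-14)λ + (120.0027).
Solving p(λ) = 0 yields eigenvalues ≈ -4, 5, 6. (A is shown rounded to 4 decimals, so these recover the underlying integer eigenvalues to within that precision.)
Verification: the trace of A = 7 equals the sum of eigenvalues 7, and det(A) ≈ -120.0027 matches the eigenvalue product -120.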